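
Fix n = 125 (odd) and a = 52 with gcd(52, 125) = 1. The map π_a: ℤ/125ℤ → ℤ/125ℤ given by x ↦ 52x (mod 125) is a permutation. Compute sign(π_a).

Start at x=94: 94 → 13 → 51 → 27 → 29 → 8 → 41 → … (one orbit).
The orbit structure of x ↦ 52x mod 125: 4 orbits of sizes [100, 20, 4, 1].
Σ(ℓ_i−1) = 125−4 = 121; sign = (−1)^121 = -1.
Zolotarev: (52|125) = -1, matching the cycle-count sign.

-1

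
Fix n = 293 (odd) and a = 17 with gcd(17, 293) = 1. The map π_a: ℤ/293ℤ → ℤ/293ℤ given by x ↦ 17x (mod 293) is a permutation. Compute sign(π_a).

+1

Trace 69: π^k(69) = [69, 1, 17, 289, 225, 16, 272] for k=0..6.
5 cycles of lengths [73, 73, 73, 73, 1].
n − c = 293 − 5 = 288; sign = (−1)^288 = +1.
The Jacobi symbol (17|293) = +1 (Zolotarev) agrees.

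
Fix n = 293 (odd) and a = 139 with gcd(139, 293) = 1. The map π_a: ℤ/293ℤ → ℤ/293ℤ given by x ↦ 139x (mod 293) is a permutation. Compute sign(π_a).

-1

Trace 71: π^k(71) = [71, 200, 258, 116, 9, 79, 140] for k=0..6.
The orbit structure of x ↦ 139x mod 293: 2 orbits of sizes [292, 1].
2 cycles on 293: each ℓ→(−1)^(ℓ−1), product (−1)^291 = -1.
Check: (139/293) = -1 by Zolotarev.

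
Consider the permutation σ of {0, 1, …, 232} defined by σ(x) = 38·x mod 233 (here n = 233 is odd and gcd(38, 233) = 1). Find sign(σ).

+1

Orbit of 148 under x↦38x: [148, 32, 51, 74, 16, 142, 37]… (length divides ord_233(38)).
Cycle type of π: 29×8 + 1; total 9 cycles.
With 9 cycles on 233 points, sign = (−1)^{233−9} = +1.
Zolotarev: (38|233) = +1, matching the cycle-count sign.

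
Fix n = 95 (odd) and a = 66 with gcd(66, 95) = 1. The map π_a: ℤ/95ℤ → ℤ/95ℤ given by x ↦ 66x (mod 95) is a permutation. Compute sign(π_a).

+1

Start at x=6: 6 → 16 → 11 → 61 → 36 → 1 → 66 → … (one orbit).
15 cycles of lengths [9, 9, 9, 9, 9, 9, 9, 9, 9, 9, 1, 1, 1, 1, 1].
sign(π) = (−1)^{n − #cycles} = (−1)^{95−15} = (−1)^80 = +1.
Via Zolotarev, sign(π_{66}) = (66|95) = +1.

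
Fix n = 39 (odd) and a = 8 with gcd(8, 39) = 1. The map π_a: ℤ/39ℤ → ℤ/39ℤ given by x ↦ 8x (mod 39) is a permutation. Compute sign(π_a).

Trace 1: π^k(1) = [1, 8, 25, 5] for k=0..3.
Decompose π into cycles: lengths [4, 4, 4, 4, 4, 4, 4, 4, 4, 2, 1] (11 cycles, including the fixed point 0).
39 − 11 = 28 transpositions; sign(π) = (−1)^28 = +1.

+1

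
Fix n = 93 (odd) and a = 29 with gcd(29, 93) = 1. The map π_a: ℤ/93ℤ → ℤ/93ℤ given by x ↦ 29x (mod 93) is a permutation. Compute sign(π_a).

+1

Orbit of 92 under x↦29x: [92, 64, 89, 70, 77, 1, 29]… (length divides ord_93(29)).
Decompose π into cycles: lengths [10, 10, 10, 10, 10, 10, 10, 10, 10, 2, 1] (11 cycles, including the fixed point 0).
With 11 cycles on 93 points, sign = (−1)^{93−11} = +1.
Check: (29/93) = +1 by Zolotarev.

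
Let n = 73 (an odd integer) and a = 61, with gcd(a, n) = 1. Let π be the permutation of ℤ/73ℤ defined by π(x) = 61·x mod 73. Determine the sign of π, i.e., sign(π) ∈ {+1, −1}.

Trace 19: π^k(19) = [19, 64, 35, 18, 3, 37, 67] for k=0..6.
3 cycles of lengths [36, 36, 1].
Σ(ℓ_i−1) = 73−3 = 70; sign = (−1)^70 = +1.
Check: (61/73) = +1 by Zolotarev.

+1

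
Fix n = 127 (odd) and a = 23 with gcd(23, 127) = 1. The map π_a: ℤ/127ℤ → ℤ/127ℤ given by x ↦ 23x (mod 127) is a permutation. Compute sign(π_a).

-1

Start at x=84: 84 → 27 → 113 → 59 → 87 → 96 → 49 → … (one orbit).
Cycle type of π: 126 + 1; total 2 cycles.
n − c = 127 − 2 = 125; sign = (−1)^125 = -1.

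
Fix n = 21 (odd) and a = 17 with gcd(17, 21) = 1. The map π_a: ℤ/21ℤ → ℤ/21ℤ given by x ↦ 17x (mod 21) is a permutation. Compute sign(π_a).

+1

Trace 1: π^k(1) = [1, 17, 16, 20, 4, 5] for k=0..5.
Decompose π into cycles: lengths [6, 6, 6, 2, 1] (5 cycles, including the fixed point 0).
21 − 5 = 16 transpositions; sign(π) = (−1)^16 = +1.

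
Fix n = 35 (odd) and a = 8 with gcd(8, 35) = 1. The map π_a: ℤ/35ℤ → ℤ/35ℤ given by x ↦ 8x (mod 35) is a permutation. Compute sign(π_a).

Trace 1: π^k(1) = [1, 8, 29, 22] for k=0..3.
The orbit structure of x ↦ 8x mod 35: 14 orbits of sizes [4, 4, 4, 4, 4, 4, 4, 1, 1, 1, 1, 1, 1, 1].
n − c = 35 − 14 = 21; sign = (−1)^21 = -1.

-1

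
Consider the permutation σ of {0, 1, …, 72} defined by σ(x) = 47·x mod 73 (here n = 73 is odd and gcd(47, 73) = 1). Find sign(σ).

Trace 45: π^k(45) = [45, 71, 52, 35, 39, 8, 11] for k=0..6.
Cycle lengths of π_47 on ℤ/73ℤ: [72, 1]; 2 cycles in total.
With 2 cycles on 73 points, sign = (−1)^{73−2} = -1.

-1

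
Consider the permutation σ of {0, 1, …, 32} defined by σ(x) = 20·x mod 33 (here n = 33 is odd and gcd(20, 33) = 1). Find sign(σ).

-1

Start at x=23: 23 → 31 → 26 → 25 → 5 → 1 → 20 → … (one orbit).
The orbit structure of x ↦ 20x mod 33: 6 orbits of sizes [10, 10, 5, 5, 2, 1].
n − c = 33 − 6 = 27; sign = (−1)^27 = -1.
Check: (20/33) = -1 by Zolotarev.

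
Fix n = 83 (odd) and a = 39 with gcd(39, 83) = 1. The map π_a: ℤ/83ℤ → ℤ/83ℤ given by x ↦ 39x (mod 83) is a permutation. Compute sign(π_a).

-1

Start at x=58: 58 → 21 → 72 → 69 → 35 → 37 → 32 → … (one orbit).
Cycle type of π: 82 + 1; total 2 cycles.
Σ(ℓ_i−1) = 83−2 = 81; sign = (−1)^81 = -1.
Zolotarev: (39|83) = -1, matching the cycle-count sign.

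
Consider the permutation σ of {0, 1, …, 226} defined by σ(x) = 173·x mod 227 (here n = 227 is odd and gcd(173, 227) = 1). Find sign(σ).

Orbit of 195 under x↦173x: [195, 139, 212, 129, 71, 25, 12]… (length divides ord_227(173)).
Cycle type of π: 113×2 + 1; total 3 cycles.
With 3 cycles on 227 points, sign = (−1)^{227−3} = +1.

+1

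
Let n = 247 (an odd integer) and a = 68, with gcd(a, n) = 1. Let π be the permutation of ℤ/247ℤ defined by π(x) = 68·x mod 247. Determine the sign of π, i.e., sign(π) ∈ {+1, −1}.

Start at x=178: 178 → 1 → 68 → 178 (one orbit).
Cycle type of π: 3×82 + 1; total 83 cycles.
With 83 cycles on 247 points, sign = (−1)^{247−83} = +1.
The Jacobi symbol (68|247) = +1 (Zolotarev) agrees.

+1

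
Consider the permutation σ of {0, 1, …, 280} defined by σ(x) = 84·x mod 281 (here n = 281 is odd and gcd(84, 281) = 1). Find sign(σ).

-1

Orbit of 27 under x↦84x: [27, 20, 275, 58, 95, 112, 135]… (length divides ord_281(84)).
Cycle type of π: 280 + 1; total 2 cycles.
Σ(ℓ_i−1) = 281−2 = 279; sign = (−1)^279 = -1.
Zolotarev: (84|281) = -1, matching the cycle-count sign.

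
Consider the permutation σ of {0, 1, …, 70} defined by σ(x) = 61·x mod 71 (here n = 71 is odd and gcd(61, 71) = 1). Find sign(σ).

-1

Trace 13: π^k(13) = [13, 12, 22, 64, 70, 10, 42] for k=0..6.
Decompose π into cycles: lengths [70, 1] (2 cycles, including the fixed point 0).
With 2 cycles on 71 points, sign = (−1)^{71−2} = -1.
Zolotarev: (61|71) = -1, matching the cycle-count sign.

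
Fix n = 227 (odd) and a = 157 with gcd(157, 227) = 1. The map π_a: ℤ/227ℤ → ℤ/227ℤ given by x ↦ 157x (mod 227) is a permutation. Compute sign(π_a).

Orbit of 165 under x↦157x: [165, 27, 153, 186, 146, 222, 123]… (length divides ord_227(157)).
Cycle type of π: 226 + 1; total 2 cycles.
Σ(ℓ_i−1) = 227−2 = 225; sign = (−1)^225 = -1.

-1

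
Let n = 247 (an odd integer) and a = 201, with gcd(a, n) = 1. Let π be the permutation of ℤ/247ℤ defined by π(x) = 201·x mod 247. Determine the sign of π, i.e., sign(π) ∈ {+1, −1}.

Trace 159: π^k(159) = [159, 96, 30, 102, 1, 201, 140] for k=0..6.
π_201 has 26 disjoint cycles with lengths [12, 12, 12, 12, 12, 12, 12, 12, 12, 12, 12, 12, 12, 12, 12, 12, 12, 12, 12, 3, 3, 3, 3, 3, 3, 1] on {0,…,246}.
Σ(ℓ_i−1) = 247−26 = 221; sign = (−1)^221 = -1.

-1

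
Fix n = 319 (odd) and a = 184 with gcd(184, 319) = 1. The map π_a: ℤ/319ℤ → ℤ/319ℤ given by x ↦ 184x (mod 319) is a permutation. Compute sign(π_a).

Trace 68: π^k(68) = [68, 71, 304, 111, 8, 196, 17] for k=0..6.
5 cycles of lengths [140, 140, 28, 10, 1].
sign(π) = (−1)^{n − #cycles} = (−1)^{319−5} = (−1)^314 = +1.

+1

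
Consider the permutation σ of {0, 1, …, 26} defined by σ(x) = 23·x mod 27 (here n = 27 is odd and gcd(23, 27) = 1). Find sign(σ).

Trace 16: π^k(16) = [16, 17, 13, 2, 19, 5, 7] for k=0..6.
Cycle type of π: 18 + 6 + 2 + 1; total 4 cycles.
4 cycles on 27: each ℓ→(−1)^(ℓ−1), product (−1)^23 = -1.

-1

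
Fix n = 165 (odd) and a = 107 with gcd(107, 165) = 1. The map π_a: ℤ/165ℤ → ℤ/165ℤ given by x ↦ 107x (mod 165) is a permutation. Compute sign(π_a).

Trace 34: π^k(34) = [34, 8, 31, 17, 4, 98, 91] for k=0..6.
Decompose π into cycles: lengths [20, 20, 20, 20, 20, 20, 10, 10, 10, 4, 4, 4, 2, 1] (14 cycles, including the fixed point 0).
n − c = 165 − 14 = 151; sign = (−1)^151 = -1.

-1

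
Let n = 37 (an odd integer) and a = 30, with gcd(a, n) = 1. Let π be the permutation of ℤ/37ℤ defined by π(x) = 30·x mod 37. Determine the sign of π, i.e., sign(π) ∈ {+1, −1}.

Orbit of 10 under x↦30x: [10, 4, 9, 11, 34, 21, 1]… (length divides ord_37(30)).
Decompose π into cycles: lengths [18, 18, 1] (3 cycles, including the fixed point 0).
With 3 cycles on 37 points, sign = (−1)^{37−3} = +1.
(30|37)_J = +1 (Zolotarev's lemma cross-check).

+1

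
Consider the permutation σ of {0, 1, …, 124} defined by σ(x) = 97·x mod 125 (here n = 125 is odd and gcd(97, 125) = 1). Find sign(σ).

-1

Orbit of 31 under x↦97x: [31, 7, 54, 113, 86, 92, 49]… (length divides ord_125(97)).
Decompose π into cycles: lengths [100, 20, 4, 1] (4 cycles, including the fixed point 0).
sign(π) = (−1)^{n − #cycles} = (−1)^{125−4} = (−1)^121 = -1.
Check: (97/125) = -1 by Zolotarev.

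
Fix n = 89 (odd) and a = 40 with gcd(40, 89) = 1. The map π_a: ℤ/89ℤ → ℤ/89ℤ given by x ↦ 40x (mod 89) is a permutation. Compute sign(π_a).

+1

Start at x=87: 87 → 9 → 4 → 71 → 81 → 36 → 16 → … (one orbit).
The orbit structure of x ↦ 40x mod 89: 3 orbits of sizes [44, 44, 1].
89 − 3 = 86 transpositions; sign(π) = (−1)^86 = +1.
The Jacobi symbol (40|89) = +1 (Zolotarev) agrees.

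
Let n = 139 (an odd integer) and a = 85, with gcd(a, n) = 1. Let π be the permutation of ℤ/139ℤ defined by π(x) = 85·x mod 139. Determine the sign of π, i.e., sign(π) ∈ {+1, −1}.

-1

Start at x=44: 44 → 126 → 7 → 39 → 118 → 22 → 63 → … (one orbit).
The orbit structure of x ↦ 85x mod 139: 2 orbits of sizes [138, 1].
Σ(ℓ_i−1) = 139−2 = 137; sign = (−1)^137 = -1.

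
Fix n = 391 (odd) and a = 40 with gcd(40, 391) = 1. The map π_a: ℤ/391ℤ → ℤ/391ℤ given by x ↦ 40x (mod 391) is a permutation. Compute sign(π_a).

Orbit of 79 under x↦40x: [79, 32, 107, 370, 333, 26, 258]… (length divides ord_391(40)).
The orbit structure of x ↦ 40x mod 391: 5 orbits of sizes [176, 176, 22, 16, 1].
With 5 cycles on 391 points, sign = (−1)^{391−5} = +1.
Zolotarev: (40|391) = +1, matching the cycle-count sign.

+1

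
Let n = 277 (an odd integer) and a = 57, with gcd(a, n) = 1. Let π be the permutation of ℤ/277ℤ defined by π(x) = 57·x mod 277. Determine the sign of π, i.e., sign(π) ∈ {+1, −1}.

Trace 243: π^k(243) = [243, 1, 57, 202, 157, 85, 136] for k=0..6.
Cycle lengths of π_57 on ℤ/277ℤ: [69, 69, 69, 69, 1]; 5 cycles in total.
Σ(ℓ_i−1) = 277−5 = 272; sign = (−1)^272 = +1.
The Jacobi symbol (57|277) = +1 (Zolotarev) agrees.

+1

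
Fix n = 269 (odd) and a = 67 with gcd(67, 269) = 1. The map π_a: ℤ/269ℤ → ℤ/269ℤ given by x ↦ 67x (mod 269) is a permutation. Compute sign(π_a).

+1

Orbit of 93 under x↦67x: [93, 44, 258, 70, 117, 38, 125]… (length divides ord_269(67)).
Decompose π into cycles: lengths [67, 67, 67, 67, 1] (5 cycles, including the fixed point 0).
With 5 cycles on 269 points, sign = (−1)^{269−5} = +1.
Zolotarev: (67|269) = +1, matching the cycle-count sign.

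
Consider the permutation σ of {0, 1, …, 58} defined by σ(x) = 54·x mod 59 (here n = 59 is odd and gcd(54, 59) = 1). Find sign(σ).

-1

Start at x=10: 10 → 9 → 14 → 48 → 55 → 20 → 18 → … (one orbit).
π_54 has 2 disjoint cycles with lengths [58, 1] on {0,…,58}.
Σ(ℓ_i−1) = 59−2 = 57; sign = (−1)^57 = -1.
Check: (54/59) = -1 by Zolotarev.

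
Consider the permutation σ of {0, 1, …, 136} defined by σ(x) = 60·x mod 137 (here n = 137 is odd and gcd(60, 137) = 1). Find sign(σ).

Orbit of 72 under x↦60x: [72, 73, 133, 34, 122, 59, 115]… (length divides ord_137(60)).
π_60 has 9 disjoint cycles with lengths [17, 17, 17, 17, 17, 17, 17, 17, 1] on {0,…,136}.
n − c = 137 − 9 = 128; sign = (−1)^128 = +1.

+1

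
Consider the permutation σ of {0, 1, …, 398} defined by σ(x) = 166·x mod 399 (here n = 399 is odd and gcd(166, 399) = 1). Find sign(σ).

+1

Orbit of 100 under x↦166x: [100, 241, 106, 40, 256, 202, 16]… (length divides ord_399(166)).
The orbit structure of x ↦ 166x mod 399: 27 orbits of sizes [18, 18, 18, 18, 18, 18, 18, 18, 18, 18, 18, 18, 18, 18, 18, 18, 18, 18, 18, 18, 18, 6, 6, 6, 1, 1, 1].
n − c = 399 − 27 = 372; sign = (−1)^372 = +1.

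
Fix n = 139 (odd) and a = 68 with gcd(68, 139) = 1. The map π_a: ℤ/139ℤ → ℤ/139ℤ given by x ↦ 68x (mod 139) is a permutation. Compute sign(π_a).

-1

Orbit of 7 under x↦68x: [7, 59, 120, 98, 131, 12, 121]… (length divides ord_139(68)).
2 cycles of lengths [138, 1].
Σ(ℓ_i−1) = 139−2 = 137; sign = (−1)^137 = -1.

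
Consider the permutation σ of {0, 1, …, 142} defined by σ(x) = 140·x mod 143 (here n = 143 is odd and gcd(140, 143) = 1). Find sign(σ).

Trace 101: π^k(101) = [101, 126, 51, 133, 30, 53, 127] for k=0..6.
Cycle type of π: 30×4 + 10 + 6×2 + 1; total 8 cycles.
8 cycles on 143: each ℓ→(−1)^(ℓ−1), product (−1)^135 = -1.
The Jacobi symbol (140|143) = -1 (Zolotarev) agrees.

-1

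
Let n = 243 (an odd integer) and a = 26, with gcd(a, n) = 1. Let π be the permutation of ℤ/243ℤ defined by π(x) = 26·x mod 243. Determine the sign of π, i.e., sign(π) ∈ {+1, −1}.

Orbit of 188 under x↦26x: [188, 28, 242, 217, 53, 163, 107]… (length divides ord_243(26)).
π_26 has 32 disjoint cycles with lengths [18, 18, 18, 18, 18, 18, 18, 18, 18, 6, 6, 6, 6, 6, 6, 6, 6, 6, 2, 2, 2, 2, 2, 2, 2, 2, 2, 2, 2, 2, 2, 1] on {0,…,242}.
n − c = 243 − 32 = 211; sign = (−1)^211 = -1.

-1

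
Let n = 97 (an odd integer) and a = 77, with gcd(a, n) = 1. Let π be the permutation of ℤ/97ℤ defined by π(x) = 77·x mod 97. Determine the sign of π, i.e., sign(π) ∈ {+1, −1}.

Orbit of 52 under x↦77x: [52, 27, 42, 33, 19, 8, 34]… (length divides ord_97(77)).
The orbit structure of x ↦ 77x mod 97: 4 orbits of sizes [32, 32, 32, 1].
4 cycles on 97: each ℓ→(−1)^(ℓ−1), product (−1)^93 = -1.
Check: (77/97) = -1 by Zolotarev.

-1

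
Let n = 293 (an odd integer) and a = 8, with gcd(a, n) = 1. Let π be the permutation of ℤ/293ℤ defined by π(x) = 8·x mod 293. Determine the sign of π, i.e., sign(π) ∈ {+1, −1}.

Orbit of 162 under x↦8x: [162, 124, 113, 25, 200, 135, 201]… (length divides ord_293(8)).
Cycle type of π: 292 + 1; total 2 cycles.
With 2 cycles on 293 points, sign = (−1)^{293−2} = -1.
The Jacobi symbol (8|293) = -1 (Zolotarev) agrees.

-1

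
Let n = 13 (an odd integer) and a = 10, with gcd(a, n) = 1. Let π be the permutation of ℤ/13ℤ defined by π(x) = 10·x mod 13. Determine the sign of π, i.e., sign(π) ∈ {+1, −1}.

Trace 3: π^k(3) = [3, 4, 1, 10, 9, 12] for k=0..5.
Decompose π into cycles: lengths [6, 6, 1] (3 cycles, including the fixed point 0).
n − c = 13 − 3 = 10; sign = (−1)^10 = +1.
(10|13)_J = +1 (Zolotarev's lemma cross-check).

+1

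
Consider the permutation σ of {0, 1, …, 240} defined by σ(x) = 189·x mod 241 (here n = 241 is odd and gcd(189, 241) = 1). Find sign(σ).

-1

Trace 38: π^k(38) = [38, 193, 86, 107, 220, 128, 92] for k=0..6.
Decompose π into cycles: lengths [240, 1] (2 cycles, including the fixed point 0).
241 − 2 = 239 transpositions; sign(π) = (−1)^239 = -1.
Zolotarev: (189|241) = -1, matching the cycle-count sign.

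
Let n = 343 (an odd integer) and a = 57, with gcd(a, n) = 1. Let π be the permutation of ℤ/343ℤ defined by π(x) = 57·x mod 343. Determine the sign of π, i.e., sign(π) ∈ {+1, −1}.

+1

Trace 295: π^k(295) = [295, 8, 113, 267, 127, 36, 337] for k=0..6.
π_57 has 19 disjoint cycles with lengths [49, 49, 49, 49, 49, 49, 7, 7, 7, 7, 7, 7, 1, 1, 1, 1, 1, 1, 1] on {0,…,342}.
Σ(ℓ_i−1) = 343−19 = 324; sign = (−1)^324 = +1.
Zolotarev: (57|343) = +1, matching the cycle-count sign.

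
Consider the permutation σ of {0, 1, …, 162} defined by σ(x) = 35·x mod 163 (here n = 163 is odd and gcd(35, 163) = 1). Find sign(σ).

Start at x=156: 156 → 81 → 64 → 121 → 160 → 58 → 74 → … (one orbit).
The orbit structure of x ↦ 35x mod 163: 3 orbits of sizes [81, 81, 1].
3 cycles on 163: each ℓ→(−1)^(ℓ−1), product (−1)^160 = +1.
Via Zolotarev, sign(π_{35}) = (35|163) = +1.

+1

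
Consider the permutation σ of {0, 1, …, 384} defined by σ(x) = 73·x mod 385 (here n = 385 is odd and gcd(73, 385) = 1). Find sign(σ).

Trace 114: π^k(114) = [114, 237, 361, 173, 309, 227, 16] for k=0..6.
Cycle type of π: 60×4 + 30×2 + 20×2 + 12×2 + 10 + 6 + 4 + 1; total 14 cycles.
385 − 14 = 371 transpositions; sign(π) = (−1)^371 = -1.

-1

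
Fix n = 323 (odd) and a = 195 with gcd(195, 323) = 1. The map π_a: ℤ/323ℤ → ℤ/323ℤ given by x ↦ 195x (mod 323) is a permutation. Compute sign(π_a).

Orbit of 206 under x↦195x: [206, 118, 77, 157, 253, 239, 93]… (length divides ord_323(195)).
9 cycles of lengths [72, 72, 72, 72, 9, 9, 8, 8, 1].
sign(π) = (−1)^{n − #cycles} = (−1)^{323−9} = (−1)^314 = +1.
Check: (195/323) = +1 by Zolotarev.

+1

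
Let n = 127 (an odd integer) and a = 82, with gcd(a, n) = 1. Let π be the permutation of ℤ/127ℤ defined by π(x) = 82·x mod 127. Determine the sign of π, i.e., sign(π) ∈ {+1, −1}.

+1

Start at x=68: 68 → 115 → 32 → 84 → 30 → 47 → 44 → … (one orbit).
3 cycles of lengths [63, 63, 1].
sign(π) = (−1)^{n − #cycles} = (−1)^{127−3} = (−1)^124 = +1.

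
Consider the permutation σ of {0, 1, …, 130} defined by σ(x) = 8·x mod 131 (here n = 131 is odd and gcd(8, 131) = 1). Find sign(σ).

-1

Trace 111: π^k(111) = [111, 102, 30, 109, 86, 33, 2] for k=0..6.
2 cycles of lengths [130, 1].
Σ(ℓ_i−1) = 131−2 = 129; sign = (−1)^129 = -1.
(8|131)_J = -1 (Zolotarev's lemma cross-check).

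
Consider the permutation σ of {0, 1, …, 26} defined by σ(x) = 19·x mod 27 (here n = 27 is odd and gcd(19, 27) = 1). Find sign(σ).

Orbit of 19 under x↦19x: [19, 10, 1]… (length divides ord_27(19)).
π_19 has 15 disjoint cycles with lengths [3, 3, 3, 3, 3, 3, 1, 1, 1, 1, 1, 1, 1, 1, 1] on {0,…,26}.
15 cycles on 27: each ℓ→(−1)^(ℓ−1), product (−1)^12 = +1.
Zolotarev: (19|27) = +1, matching the cycle-count sign.

+1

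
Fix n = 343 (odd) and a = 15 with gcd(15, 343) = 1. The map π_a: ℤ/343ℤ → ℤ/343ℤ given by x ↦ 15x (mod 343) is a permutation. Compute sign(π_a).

Orbit of 169 under x↦15x: [169, 134, 295, 309, 176, 239, 155]… (length divides ord_343(15)).
The orbit structure of x ↦ 15x mod 343: 19 orbits of sizes [49, 49, 49, 49, 49, 49, 7, 7, 7, 7, 7, 7, 1, 1, 1, 1, 1, 1, 1].
n − c = 343 − 19 = 324; sign = (−1)^324 = +1.
Via Zolotarev, sign(π_{15}) = (15|343) = +1.

+1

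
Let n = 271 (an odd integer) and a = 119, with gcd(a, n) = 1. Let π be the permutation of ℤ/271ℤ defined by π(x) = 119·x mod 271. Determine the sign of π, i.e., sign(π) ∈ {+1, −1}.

+1

Orbit of 55 under x↦119x: [55, 41, 1, 119, 69, 81, 154]… (length divides ord_271(119)).
The orbit structure of x ↦ 119x mod 271: 7 orbits of sizes [45, 45, 45, 45, 45, 45, 1].
7 cycles on 271: each ℓ→(−1)^(ℓ−1), product (−1)^264 = +1.
Via Zolotarev, sign(π_{119}) = (119|271) = +1.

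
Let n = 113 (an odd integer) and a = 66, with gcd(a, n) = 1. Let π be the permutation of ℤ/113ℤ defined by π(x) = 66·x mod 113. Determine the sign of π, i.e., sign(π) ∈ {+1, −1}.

-1

Trace 10: π^k(10) = [10, 95, 55, 14, 20, 77, 110] for k=0..6.
Cycle lengths of π_66 on ℤ/113ℤ: [112, 1]; 2 cycles in total.
sign(π) = (−1)^{n − #cycles} = (−1)^{113−2} = (−1)^111 = -1.
Zolotarev: (66|113) = -1, matching the cycle-count sign.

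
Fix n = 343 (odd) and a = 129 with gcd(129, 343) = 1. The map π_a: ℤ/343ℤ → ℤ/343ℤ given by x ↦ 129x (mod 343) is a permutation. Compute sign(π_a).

-1

Orbit of 275 under x↦129x: [275, 146, 312, 117, 1, 129, 177]… (length divides ord_343(129)).
π_129 has 16 disjoint cycles with lengths [42, 42, 42, 42, 42, 42, 42, 6, 6, 6, 6, 6, 6, 6, 6, 1] on {0,…,342}.
n − c = 343 − 16 = 327; sign = (−1)^327 = -1.
Check: (129/343) = -1 by Zolotarev.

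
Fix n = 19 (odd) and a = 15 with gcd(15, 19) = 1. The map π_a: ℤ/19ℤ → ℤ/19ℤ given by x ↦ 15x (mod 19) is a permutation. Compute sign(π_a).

Trace 17: π^k(17) = [17, 8, 6, 14, 1, 15, 16] for k=0..6.
π_15 has 2 disjoint cycles with lengths [18, 1] on {0,…,18}.
2 cycles on 19: each ℓ→(−1)^(ℓ−1), product (−1)^17 = -1.

-1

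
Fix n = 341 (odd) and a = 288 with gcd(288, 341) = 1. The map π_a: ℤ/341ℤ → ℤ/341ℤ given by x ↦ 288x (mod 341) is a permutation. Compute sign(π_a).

Trace 9: π^k(9) = [9, 205, 47, 237, 56, 101, 103] for k=0..6.
π_288 has 14 disjoint cycles with lengths [30, 30, 30, 30, 30, 30, 30, 30, 30, 30, 15, 15, 10, 1] on {0,…,340}.
n − c = 341 − 14 = 327; sign = (−1)^327 = -1.
The Jacobi symbol (288|341) = -1 (Zolotarev) agrees.

-1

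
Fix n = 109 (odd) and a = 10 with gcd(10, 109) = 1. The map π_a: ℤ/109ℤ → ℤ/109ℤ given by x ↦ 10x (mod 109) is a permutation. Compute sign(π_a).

-1

Trace 82: π^k(82) = [82, 57, 25, 32, 102, 39, 63] for k=0..6.
π_10 has 2 disjoint cycles with lengths [108, 1] on {0,…,108}.
109 − 2 = 107 transpositions; sign(π) = (−1)^107 = -1.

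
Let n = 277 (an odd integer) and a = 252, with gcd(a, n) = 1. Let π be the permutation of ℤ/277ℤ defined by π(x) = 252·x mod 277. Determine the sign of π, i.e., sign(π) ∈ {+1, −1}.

+1

Start at x=28: 28 → 131 → 49 → 160 → 155 → 3 → 202 → … (one orbit).
The orbit structure of x ↦ 252x mod 277: 5 orbits of sizes [69, 69, 69, 69, 1].
Σ(ℓ_i−1) = 277−5 = 272; sign = (−1)^272 = +1.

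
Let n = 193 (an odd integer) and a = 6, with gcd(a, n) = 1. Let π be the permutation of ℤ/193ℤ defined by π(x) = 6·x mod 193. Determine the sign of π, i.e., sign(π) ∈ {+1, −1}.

Orbit of 143 under x↦6x: [143, 86, 130, 8, 48, 95, 184]… (length divides ord_193(6)).
Cycle type of π: 96×2 + 1; total 3 cycles.
sign(π) = (−1)^{n − #cycles} = (−1)^{193−3} = (−1)^190 = +1.
Via Zolotarev, sign(π_{6}) = (6|193) = +1.

+1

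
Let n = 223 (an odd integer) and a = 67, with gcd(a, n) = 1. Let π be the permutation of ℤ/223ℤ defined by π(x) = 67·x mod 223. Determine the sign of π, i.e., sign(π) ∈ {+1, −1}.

Start at x=38: 38 → 93 → 210 → 21 → 69 → 163 → 217 → … (one orbit).
The orbit structure of x ↦ 67x mod 223: 2 orbits of sizes [222, 1].
Σ(ℓ_i−1) = 223−2 = 221; sign = (−1)^221 = -1.

-1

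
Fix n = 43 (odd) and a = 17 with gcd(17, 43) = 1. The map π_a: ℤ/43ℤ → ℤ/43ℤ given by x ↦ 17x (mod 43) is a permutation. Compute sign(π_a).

Trace 38: π^k(38) = [38, 1, 17, 31, 11, 15, 40] for k=0..6.
Cycle type of π: 21×2 + 1; total 3 cycles.
sign(π) = (−1)^{n − #cycles} = (−1)^{43−3} = (−1)^40 = +1.
Check: (17/43) = +1 by Zolotarev.

+1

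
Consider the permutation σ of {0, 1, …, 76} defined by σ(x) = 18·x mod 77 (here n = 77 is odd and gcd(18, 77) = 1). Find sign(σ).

-1

Trace 32: π^k(32) = [32, 37, 50, 53, 30, 1, 18] for k=0..6.
Cycle type of π: 30×2 + 10 + 3×2 + 1; total 6 cycles.
n − c = 77 − 6 = 71; sign = (−1)^71 = -1.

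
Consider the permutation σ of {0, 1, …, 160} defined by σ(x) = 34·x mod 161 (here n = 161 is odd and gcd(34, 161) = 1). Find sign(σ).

Start at x=29: 29 → 20 → 36 → 97 → 78 → 76 → 8 → … (one orbit).
Cycle lengths of π_34 on ℤ/161ℤ: [22, 22, 22, 22, 22, 22, 22, 2, 2, 2, 1]; 11 cycles in total.
161 − 11 = 150 transpositions; sign(π) = (−1)^150 = +1.

+1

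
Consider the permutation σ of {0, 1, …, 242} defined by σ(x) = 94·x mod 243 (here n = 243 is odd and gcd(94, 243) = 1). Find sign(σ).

+1

Start at x=82: 82 → 175 → 169 → 91 → 49 → 232 → 181 → … (one orbit).
Cycle type of π: 81×2 + 27×2 + 9×2 + 3×2 + 1×3; total 11 cycles.
sign(π) = (−1)^{n − #cycles} = (−1)^{243−11} = (−1)^232 = +1.
Via Zolotarev, sign(π_{94}) = (94|243) = +1.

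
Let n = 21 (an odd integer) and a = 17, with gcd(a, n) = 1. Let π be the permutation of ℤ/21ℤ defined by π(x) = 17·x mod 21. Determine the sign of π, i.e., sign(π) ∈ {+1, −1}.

+1

Trace 4: π^k(4) = [4, 5, 1, 17, 16, 20] for k=0..5.
5 cycles of lengths [6, 6, 6, 2, 1].
21 − 5 = 16 transpositions; sign(π) = (−1)^16 = +1.
(17|21)_J = +1 (Zolotarev's lemma cross-check).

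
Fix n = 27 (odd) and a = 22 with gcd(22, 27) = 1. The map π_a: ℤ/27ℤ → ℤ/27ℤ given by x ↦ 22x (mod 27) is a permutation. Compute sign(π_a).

+1

Orbit of 7 under x↦22x: [7, 19, 13, 16, 1, 22, 25]… (length divides ord_27(22)).
π_22 has 7 disjoint cycles with lengths [9, 9, 3, 3, 1, 1, 1] on {0,…,26}.
7 cycles on 27: each ℓ→(−1)^(ℓ−1), product (−1)^20 = +1.
Check: (22/27) = +1 by Zolotarev.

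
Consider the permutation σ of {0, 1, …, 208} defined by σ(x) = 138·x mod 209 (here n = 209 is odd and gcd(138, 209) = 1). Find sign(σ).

Orbit of 194 under x↦138x: [194, 20, 43, 82, 30, 169, 123]… (length divides ord_209(138)).
Decompose π into cycles: lengths [90, 90, 10, 9, 9, 1] (6 cycles, including the fixed point 0).
sign(π) = (−1)^{n − #cycles} = (−1)^{209−6} = (−1)^203 = -1.

-1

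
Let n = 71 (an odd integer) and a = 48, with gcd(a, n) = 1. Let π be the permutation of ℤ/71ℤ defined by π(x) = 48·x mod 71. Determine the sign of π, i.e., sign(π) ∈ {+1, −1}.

+1

Start at x=48: 48 → 32 → 45 → 30 → 20 → 37 → 1 → 48 (one orbit).
Cycle type of π: 7×10 + 1; total 11 cycles.
71 − 11 = 60 transpositions; sign(π) = (−1)^60 = +1.
Check: (48/71) = +1 by Zolotarev.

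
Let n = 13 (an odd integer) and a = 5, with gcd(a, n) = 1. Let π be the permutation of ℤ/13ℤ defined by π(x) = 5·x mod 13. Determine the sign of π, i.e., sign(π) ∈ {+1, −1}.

-1

Orbit of 12 under x↦5x: [12, 8, 1, 5]… (length divides ord_13(5)).
Cycle lengths of π_5 on ℤ/13ℤ: [4, 4, 4, 1]; 4 cycles in total.
sign(π) = (−1)^{n − #cycles} = (−1)^{13−4} = (−1)^9 = -1.
Zolotarev: (5|13) = -1, matching the cycle-count sign.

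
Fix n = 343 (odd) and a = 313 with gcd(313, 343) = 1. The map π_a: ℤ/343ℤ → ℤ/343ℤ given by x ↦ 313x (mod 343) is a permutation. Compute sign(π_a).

-1

Trace 263: π^k(263) = [263, 342, 30, 129, 246, 166, 165] for k=0..6.
The orbit structure of x ↦ 313x mod 343: 16 orbits of sizes [42, 42, 42, 42, 42, 42, 42, 6, 6, 6, 6, 6, 6, 6, 6, 1].
n − c = 343 − 16 = 327; sign = (−1)^327 = -1.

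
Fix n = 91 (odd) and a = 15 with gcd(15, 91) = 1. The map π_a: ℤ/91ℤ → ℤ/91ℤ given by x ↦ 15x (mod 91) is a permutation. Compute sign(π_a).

Trace 15: π^k(15) = [15, 43, 8, 29, 71, 64, 50] for k=0..6.
Cycle lengths of π_15 on ℤ/91ℤ: [12, 12, 12, 12, 12, 12, 12, 1, 1, 1, 1, 1, 1, 1]; 14 cycles in total.
With 14 cycles on 91 points, sign = (−1)^{91−14} = -1.
Zolotarev: (15|91) = -1, matching the cycle-count sign.

-1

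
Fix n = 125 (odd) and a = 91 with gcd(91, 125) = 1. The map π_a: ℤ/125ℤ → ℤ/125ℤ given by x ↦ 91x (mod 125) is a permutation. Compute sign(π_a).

+1

Start at x=11: 11 → 1 → 91 → 31 → 71 → 86 → 76 → … (one orbit).
The orbit structure of x ↦ 91x mod 125: 13 orbits of sizes [25, 25, 25, 25, 5, 5, 5, 5, 1, 1, 1, 1, 1].
125 − 13 = 112 transpositions; sign(π) = (−1)^112 = +1.
The Jacobi symbol (91|125) = +1 (Zolotarev) agrees.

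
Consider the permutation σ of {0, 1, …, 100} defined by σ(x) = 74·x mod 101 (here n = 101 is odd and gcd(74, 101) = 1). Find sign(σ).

-1

Orbit of 9 under x↦74x: [9, 60, 97, 7, 13, 53, 84]… (length divides ord_101(74)).
Cycle type of π: 100 + 1; total 2 cycles.
Σ(ℓ_i−1) = 101−2 = 99; sign = (−1)^99 = -1.
Zolotarev: (74|101) = -1, matching the cycle-count sign.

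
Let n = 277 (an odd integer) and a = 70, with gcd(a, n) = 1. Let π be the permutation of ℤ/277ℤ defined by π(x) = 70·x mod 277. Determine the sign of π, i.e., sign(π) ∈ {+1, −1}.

Orbit of 39 under x↦70x: [39, 237, 247, 116, 87, 273, 274]… (length divides ord_277(70)).
π_70 has 3 disjoint cycles with lengths [138, 138, 1] on {0,…,276}.
With 3 cycles on 277 points, sign = (−1)^{277−3} = +1.

+1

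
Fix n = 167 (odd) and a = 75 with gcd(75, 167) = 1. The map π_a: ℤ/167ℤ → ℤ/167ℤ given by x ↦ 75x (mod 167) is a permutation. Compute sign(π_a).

+1

Orbit of 162 under x↦75x: [162, 126, 98, 2, 150, 61, 66]… (length divides ord_167(75)).
π_75 has 3 disjoint cycles with lengths [83, 83, 1] on {0,…,166}.
167 − 3 = 164 transpositions; sign(π) = (−1)^164 = +1.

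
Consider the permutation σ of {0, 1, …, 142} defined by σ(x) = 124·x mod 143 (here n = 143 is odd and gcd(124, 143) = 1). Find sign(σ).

Orbit of 45 under x↦124x: [45, 3, 86, 82, 15, 1, 124]… (length divides ord_143(124)).
The orbit structure of x ↦ 124x mod 143: 6 orbits of sizes [60, 60, 12, 5, 5, 1].
n − c = 143 − 6 = 137; sign = (−1)^137 = -1.
The Jacobi symbol (124|143) = -1 (Zolotarev) agrees.

-1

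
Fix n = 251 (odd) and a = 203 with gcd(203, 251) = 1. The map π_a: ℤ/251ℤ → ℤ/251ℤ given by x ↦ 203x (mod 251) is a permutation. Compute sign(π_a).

Orbit of 175 under x↦203x: [175, 134, 94, 6, 214, 19, 92]… (length divides ord_251(203)).
2 cycles of lengths [250, 1].
Σ(ℓ_i−1) = 251−2 = 249; sign = (−1)^249 = -1.
Check: (203/251) = -1 by Zolotarev.

-1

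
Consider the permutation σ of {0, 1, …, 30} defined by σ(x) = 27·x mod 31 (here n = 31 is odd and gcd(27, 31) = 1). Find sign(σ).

-1

Orbit of 2 under x↦27x: [2, 23, 1, 27, 16, 29, 8]… (length divides ord_31(27)).
Cycle type of π: 10×3 + 1; total 4 cycles.
sign(π) = (−1)^{n − #cycles} = (−1)^{31−4} = (−1)^27 = -1.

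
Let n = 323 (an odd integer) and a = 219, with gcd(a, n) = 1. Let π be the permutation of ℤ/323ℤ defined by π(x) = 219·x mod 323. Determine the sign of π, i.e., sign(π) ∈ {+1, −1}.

-1

Orbit of 191 under x↦219x: [191, 162, 271, 240, 234, 212, 239]… (length divides ord_323(219)).
Decompose π into cycles: lengths [72, 72, 72, 72, 18, 8, 8, 1] (8 cycles, including the fixed point 0).
n − c = 323 − 8 = 315; sign = (−1)^315 = -1.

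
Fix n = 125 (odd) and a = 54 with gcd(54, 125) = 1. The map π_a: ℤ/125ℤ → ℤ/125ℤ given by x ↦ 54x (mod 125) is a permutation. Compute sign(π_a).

+1

Trace 4: π^k(4) = [4, 91, 39, 106, 99, 96, 59] for k=0..6.
Cycle type of π: 50×2 + 10×2 + 2×2 + 1; total 7 cycles.
sign(π) = (−1)^{n − #cycles} = (−1)^{125−7} = (−1)^118 = +1.
Zolotarev: (54|125) = +1, matching the cycle-count sign.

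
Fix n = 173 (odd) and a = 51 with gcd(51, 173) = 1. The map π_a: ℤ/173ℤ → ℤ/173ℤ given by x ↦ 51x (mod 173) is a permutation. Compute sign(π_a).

Orbit of 136 under x↦51x: [136, 16, 124, 96, 52, 57, 139]… (length divides ord_173(51)).
Decompose π into cycles: lengths [43, 43, 43, 43, 1] (5 cycles, including the fixed point 0).
173 − 5 = 168 transpositions; sign(π) = (−1)^168 = +1.
Zolotarev: (51|173) = +1, matching the cycle-count sign.

+1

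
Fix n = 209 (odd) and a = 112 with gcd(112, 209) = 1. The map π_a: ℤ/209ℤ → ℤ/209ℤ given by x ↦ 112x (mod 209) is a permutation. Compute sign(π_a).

-1

Trace 169: π^k(169) = [169, 118, 49, 54, 196, 7, 157] for k=0..6.
π_112 has 6 disjoint cycles with lengths [90, 90, 10, 9, 9, 1] on {0,…,208}.
Σ(ℓ_i−1) = 209−6 = 203; sign = (−1)^203 = -1.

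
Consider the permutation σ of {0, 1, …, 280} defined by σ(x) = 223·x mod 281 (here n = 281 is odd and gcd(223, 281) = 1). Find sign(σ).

Trace 29: π^k(29) = [29, 4, 49, 249, 170, 256, 45] for k=0..6.
Decompose π into cycles: lengths [70, 70, 70, 70, 1] (5 cycles, including the fixed point 0).
5 cycles on 281: each ℓ→(−1)^(ℓ−1), product (−1)^276 = +1.
The Jacobi symbol (223|281) = +1 (Zolotarev) agrees.

+1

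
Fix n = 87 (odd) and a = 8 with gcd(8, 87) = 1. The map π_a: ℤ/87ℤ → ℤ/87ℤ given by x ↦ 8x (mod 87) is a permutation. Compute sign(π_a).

+1

Start at x=32: 32 → 82 → 47 → 28 → 50 → 52 → 68 → … (one orbit).
π_8 has 5 disjoint cycles with lengths [28, 28, 28, 2, 1] on {0,…,86}.
87 − 5 = 82 transpositions; sign(π) = (−1)^82 = +1.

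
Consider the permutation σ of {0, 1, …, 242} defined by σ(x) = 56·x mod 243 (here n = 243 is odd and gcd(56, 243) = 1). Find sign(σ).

Orbit of 113 under x↦56x: [113, 10, 74, 13, 242, 187, 23]… (length divides ord_243(56)).
Cycle type of π: 162 + 54 + 18 + 6 + 2 + 1; total 6 cycles.
With 6 cycles on 243 points, sign = (−1)^{243−6} = -1.
Zolotarev: (56|243) = -1, matching the cycle-count sign.

-1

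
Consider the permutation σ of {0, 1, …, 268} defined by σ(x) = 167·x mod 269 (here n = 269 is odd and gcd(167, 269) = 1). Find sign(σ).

-1

Orbit of 2 under x↦167x: [2, 65, 95, 263, 74, 253, 18]… (length divides ord_269(167)).
π_167 has 2 disjoint cycles with lengths [268, 1] on {0,…,268}.
n − c = 269 − 2 = 267; sign = (−1)^267 = -1.
Via Zolotarev, sign(π_{167}) = (167|269) = -1.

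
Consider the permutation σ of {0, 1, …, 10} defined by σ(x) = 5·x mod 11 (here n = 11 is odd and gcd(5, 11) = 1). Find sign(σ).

+1

Orbit of 5 under x↦5x: [5, 3, 4, 9, 1]… (length divides ord_11(5)).
Cycle lengths of π_5 on ℤ/11ℤ: [5, 5, 1]; 3 cycles in total.
3 cycles on 11: each ℓ→(−1)^(ℓ−1), product (−1)^8 = +1.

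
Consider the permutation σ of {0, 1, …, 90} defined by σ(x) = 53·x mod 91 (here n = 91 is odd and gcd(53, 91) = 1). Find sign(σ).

Start at x=1: 1 → 53 → 79 → 1 (one orbit).
π_53 has 39 disjoint cycles with lengths [3, 3, 3, 3, 3, 3, 3, 3, 3, 3, 3, 3, 3, 3, 3, 3, 3, 3, 3, 3, 3, 3, 3, 3, 3, 3, 1, 1, 1, 1, 1, 1, 1, 1, 1, 1, 1, 1, 1] on {0,…,90}.
Σ(ℓ_i−1) = 91−39 = 52; sign = (−1)^52 = +1.
Zolotarev: (53|91) = +1, matching the cycle-count sign.

+1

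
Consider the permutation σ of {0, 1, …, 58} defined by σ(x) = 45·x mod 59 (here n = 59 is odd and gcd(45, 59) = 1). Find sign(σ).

+1

Trace 7: π^k(7) = [7, 20, 15, 26, 49, 22, 46] for k=0..6.
Cycle type of π: 29×2 + 1; total 3 cycles.
3 cycles on 59: each ℓ→(−1)^(ℓ−1), product (−1)^56 = +1.
(45|59)_J = +1 (Zolotarev's lemma cross-check).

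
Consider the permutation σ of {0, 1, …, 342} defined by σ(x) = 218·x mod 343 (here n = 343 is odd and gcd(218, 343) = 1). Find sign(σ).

+1

Orbit of 15 under x↦218x: [15, 183, 106, 127, 246, 120, 92]… (length divides ord_343(218)).
The orbit structure of x ↦ 218x mod 343: 19 orbits of sizes [49, 49, 49, 49, 49, 49, 7, 7, 7, 7, 7, 7, 1, 1, 1, 1, 1, 1, 1].
343 − 19 = 324 transpositions; sign(π) = (−1)^324 = +1.
Check: (218/343) = +1 by Zolotarev.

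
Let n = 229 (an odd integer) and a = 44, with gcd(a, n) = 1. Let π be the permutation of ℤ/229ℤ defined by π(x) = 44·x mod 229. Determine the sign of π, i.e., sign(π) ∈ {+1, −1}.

+1

Start at x=61: 61 → 165 → 161 → 214 → 27 → 43 → 60 → … (one orbit).
π_44 has 13 disjoint cycles with lengths [19, 19, 19, 19, 19, 19, 19, 19, 19, 19, 19, 19, 1] on {0,…,228}.
sign(π) = (−1)^{n − #cycles} = (−1)^{229−13} = (−1)^216 = +1.
Via Zolotarev, sign(π_{44}) = (44|229) = +1.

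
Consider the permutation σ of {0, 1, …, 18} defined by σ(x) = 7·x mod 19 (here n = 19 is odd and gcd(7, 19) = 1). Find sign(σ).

Orbit of 11 under x↦7x: [11, 1, 7]… (length divides ord_19(7)).
The orbit structure of x ↦ 7x mod 19: 7 orbits of sizes [3, 3, 3, 3, 3, 3, 1].
19 − 7 = 12 transpositions; sign(π) = (−1)^12 = +1.
The Jacobi symbol (7|19) = +1 (Zolotarev) agrees.

+1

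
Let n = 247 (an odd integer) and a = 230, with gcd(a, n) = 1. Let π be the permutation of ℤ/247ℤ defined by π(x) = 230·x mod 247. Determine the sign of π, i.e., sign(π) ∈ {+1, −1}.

-1

Trace 100: π^k(100) = [100, 29, 1, 230, 42, 27, 35] for k=0..6.
Cycle lengths of π_230 on ℤ/247ℤ: [18, 18, 18, 18, 18, 18, 18, 18, 18, 18, 18, 18, 18, 3, 3, 3, 3, 1]; 18 cycles in total.
247 − 18 = 229 transpositions; sign(π) = (−1)^229 = -1.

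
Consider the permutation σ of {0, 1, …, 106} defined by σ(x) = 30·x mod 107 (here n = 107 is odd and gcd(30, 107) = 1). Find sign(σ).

Trace 25: π^k(25) = [25, 1, 30, 44, 36, 10, 86] for k=0..6.
The orbit structure of x ↦ 30x mod 107: 3 orbits of sizes [53, 53, 1].
3 cycles on 107: each ℓ→(−1)^(ℓ−1), product (−1)^104 = +1.
Zolotarev: (30|107) = +1, matching the cycle-count sign.

+1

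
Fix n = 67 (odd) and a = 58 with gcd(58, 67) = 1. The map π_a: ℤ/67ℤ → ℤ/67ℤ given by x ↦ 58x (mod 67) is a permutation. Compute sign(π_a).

-1

Orbit of 40 under x↦58x: [40, 42, 24, 52, 1, 58, 14]… (length divides ord_67(58)).
The orbit structure of x ↦ 58x mod 67: 4 orbits of sizes [22, 22, 22, 1].
Σ(ℓ_i−1) = 67−4 = 63; sign = (−1)^63 = -1.
The Jacobi symbol (58|67) = -1 (Zolotarev) agrees.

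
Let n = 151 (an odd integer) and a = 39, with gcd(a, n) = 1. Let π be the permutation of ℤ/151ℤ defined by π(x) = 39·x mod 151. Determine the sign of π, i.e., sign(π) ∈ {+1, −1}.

+1

Orbit of 144 under x↦39x: [144, 29, 74, 17, 59, 36, 45]… (length divides ord_151(39)).
π_39 has 3 disjoint cycles with lengths [75, 75, 1] on {0,…,150}.
151 − 3 = 148 transpositions; sign(π) = (−1)^148 = +1.
Zolotarev: (39|151) = +1, matching the cycle-count sign.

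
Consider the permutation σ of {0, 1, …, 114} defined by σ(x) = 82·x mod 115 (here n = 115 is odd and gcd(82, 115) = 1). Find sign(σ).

Orbit of 78 under x↦82x: [78, 71, 72, 39, 93, 36, 77]… (length divides ord_115(82)).
Cycle lengths of π_82 on ℤ/115ℤ: [44, 44, 11, 11, 4, 1]; 6 cycles in total.
115 − 6 = 109 transpositions; sign(π) = (−1)^109 = -1.

-1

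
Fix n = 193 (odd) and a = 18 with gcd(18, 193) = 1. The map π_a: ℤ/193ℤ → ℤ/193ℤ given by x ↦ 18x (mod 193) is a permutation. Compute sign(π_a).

+1

Start at x=97: 97 → 9 → 162 → 21 → 185 → 49 → 110 → … (one orbit).
The orbit structure of x ↦ 18x mod 193: 3 orbits of sizes [96, 96, 1].
With 3 cycles on 193 points, sign = (−1)^{193−3} = +1.
Zolotarev: (18|193) = +1, matching the cycle-count sign.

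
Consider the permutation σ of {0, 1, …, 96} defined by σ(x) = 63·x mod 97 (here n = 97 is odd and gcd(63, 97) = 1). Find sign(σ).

Orbit of 22 under x↦63x: [22, 28, 18, 67, 50, 46, 85]… (length divides ord_97(63)).
Decompose π into cycles: lengths [32, 32, 32, 1] (4 cycles, including the fixed point 0).
97 − 4 = 93 transpositions; sign(π) = (−1)^93 = -1.
Check: (63/97) = -1 by Zolotarev.

-1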